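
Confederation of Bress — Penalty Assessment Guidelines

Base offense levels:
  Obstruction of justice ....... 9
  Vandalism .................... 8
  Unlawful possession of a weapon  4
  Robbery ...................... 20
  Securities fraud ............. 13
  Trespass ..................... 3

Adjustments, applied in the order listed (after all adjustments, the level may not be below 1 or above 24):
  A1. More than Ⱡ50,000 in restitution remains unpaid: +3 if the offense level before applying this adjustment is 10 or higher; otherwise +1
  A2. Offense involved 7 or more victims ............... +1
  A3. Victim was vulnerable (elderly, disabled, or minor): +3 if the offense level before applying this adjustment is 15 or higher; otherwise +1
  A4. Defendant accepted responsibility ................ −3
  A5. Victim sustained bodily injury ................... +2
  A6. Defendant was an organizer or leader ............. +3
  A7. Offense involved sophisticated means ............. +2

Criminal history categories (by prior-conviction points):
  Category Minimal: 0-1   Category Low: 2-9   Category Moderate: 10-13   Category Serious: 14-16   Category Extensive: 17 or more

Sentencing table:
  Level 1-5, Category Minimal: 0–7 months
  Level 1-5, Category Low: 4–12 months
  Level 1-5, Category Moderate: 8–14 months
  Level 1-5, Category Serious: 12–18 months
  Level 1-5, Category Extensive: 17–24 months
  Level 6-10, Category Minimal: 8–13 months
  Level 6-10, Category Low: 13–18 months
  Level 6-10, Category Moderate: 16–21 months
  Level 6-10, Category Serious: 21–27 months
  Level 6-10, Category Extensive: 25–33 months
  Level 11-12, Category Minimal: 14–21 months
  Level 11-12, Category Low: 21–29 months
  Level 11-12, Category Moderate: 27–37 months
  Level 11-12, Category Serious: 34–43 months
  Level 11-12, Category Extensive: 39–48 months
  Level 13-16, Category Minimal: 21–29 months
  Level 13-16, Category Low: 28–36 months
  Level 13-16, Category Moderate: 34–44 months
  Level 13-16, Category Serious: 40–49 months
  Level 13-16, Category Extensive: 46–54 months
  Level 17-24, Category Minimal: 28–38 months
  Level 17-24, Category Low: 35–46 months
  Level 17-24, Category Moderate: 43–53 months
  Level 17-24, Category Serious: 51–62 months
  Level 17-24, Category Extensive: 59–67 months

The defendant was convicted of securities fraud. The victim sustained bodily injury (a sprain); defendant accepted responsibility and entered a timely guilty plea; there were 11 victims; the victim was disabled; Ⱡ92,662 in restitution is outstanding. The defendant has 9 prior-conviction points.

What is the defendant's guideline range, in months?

Base offense level for securities fraud: 13.
A1 applies (level before this adjustment is 13 ≥ 10, so +3): 13 + 3 = 16.
A2 applies: 16 + 1 = 17.
A3 applies (level before this adjustment is 17 ≥ 15, so +3): 17 + 3 = 20.
A4 applies: 20 − 3 = 17.
A5 applies: 17 + 2 = 19.
A6 does not apply.
Final offense level: 19.
Criminal history: 9 prior points → Category Low (2-9).
Level 19 falls in the 17-24 band.
Grid: Level 17-24 × Category Low = 35-46 months.

35-46 months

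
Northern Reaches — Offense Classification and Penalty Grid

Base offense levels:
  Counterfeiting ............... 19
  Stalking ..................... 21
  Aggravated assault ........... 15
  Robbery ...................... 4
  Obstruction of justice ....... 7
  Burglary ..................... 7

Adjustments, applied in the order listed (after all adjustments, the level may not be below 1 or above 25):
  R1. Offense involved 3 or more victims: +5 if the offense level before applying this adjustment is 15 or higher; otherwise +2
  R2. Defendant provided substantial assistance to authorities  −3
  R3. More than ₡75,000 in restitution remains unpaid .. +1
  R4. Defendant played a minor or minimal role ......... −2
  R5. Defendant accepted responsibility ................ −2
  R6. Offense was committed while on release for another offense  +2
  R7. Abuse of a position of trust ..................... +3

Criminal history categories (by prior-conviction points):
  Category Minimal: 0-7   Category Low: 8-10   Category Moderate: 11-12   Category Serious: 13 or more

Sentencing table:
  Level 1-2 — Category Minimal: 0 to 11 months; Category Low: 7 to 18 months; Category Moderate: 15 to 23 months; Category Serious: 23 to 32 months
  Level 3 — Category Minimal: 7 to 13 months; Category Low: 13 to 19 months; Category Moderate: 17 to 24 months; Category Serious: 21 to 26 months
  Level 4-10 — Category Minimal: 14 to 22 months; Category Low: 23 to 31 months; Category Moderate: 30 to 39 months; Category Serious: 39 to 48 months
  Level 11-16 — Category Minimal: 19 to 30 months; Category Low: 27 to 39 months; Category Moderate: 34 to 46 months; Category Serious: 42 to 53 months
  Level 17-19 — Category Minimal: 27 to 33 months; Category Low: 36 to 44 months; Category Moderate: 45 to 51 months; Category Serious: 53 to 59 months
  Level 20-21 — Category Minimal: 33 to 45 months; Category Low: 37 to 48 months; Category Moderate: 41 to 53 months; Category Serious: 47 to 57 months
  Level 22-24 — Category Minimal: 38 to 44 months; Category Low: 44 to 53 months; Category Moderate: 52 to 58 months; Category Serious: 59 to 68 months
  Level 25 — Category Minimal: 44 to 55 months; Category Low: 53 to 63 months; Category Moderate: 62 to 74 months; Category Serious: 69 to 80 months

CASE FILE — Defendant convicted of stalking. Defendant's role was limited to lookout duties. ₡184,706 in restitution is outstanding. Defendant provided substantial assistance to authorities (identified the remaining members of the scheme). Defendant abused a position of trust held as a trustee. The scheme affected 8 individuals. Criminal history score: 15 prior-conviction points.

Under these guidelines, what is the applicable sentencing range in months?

Base offense level for stalking: 21.
R1 applies (level before this adjustment is 21 ≥ 15, so +5): 21 + 5 = 26.
R2 applies: 26 − 3 = 23.
R3 applies: 23 + 1 = 24.
R4 applies: 24 − 2 = 22.
R5 does not apply.
R6 does not apply.
R7 applies: 22 + 3 = 25.
Final offense level: 25.
Criminal history: 15 prior points → Category Serious (13+).
Level 25 falls in the 25 band.
Grid: Level 25 × Category Serious = 69-80 months.

69-80 months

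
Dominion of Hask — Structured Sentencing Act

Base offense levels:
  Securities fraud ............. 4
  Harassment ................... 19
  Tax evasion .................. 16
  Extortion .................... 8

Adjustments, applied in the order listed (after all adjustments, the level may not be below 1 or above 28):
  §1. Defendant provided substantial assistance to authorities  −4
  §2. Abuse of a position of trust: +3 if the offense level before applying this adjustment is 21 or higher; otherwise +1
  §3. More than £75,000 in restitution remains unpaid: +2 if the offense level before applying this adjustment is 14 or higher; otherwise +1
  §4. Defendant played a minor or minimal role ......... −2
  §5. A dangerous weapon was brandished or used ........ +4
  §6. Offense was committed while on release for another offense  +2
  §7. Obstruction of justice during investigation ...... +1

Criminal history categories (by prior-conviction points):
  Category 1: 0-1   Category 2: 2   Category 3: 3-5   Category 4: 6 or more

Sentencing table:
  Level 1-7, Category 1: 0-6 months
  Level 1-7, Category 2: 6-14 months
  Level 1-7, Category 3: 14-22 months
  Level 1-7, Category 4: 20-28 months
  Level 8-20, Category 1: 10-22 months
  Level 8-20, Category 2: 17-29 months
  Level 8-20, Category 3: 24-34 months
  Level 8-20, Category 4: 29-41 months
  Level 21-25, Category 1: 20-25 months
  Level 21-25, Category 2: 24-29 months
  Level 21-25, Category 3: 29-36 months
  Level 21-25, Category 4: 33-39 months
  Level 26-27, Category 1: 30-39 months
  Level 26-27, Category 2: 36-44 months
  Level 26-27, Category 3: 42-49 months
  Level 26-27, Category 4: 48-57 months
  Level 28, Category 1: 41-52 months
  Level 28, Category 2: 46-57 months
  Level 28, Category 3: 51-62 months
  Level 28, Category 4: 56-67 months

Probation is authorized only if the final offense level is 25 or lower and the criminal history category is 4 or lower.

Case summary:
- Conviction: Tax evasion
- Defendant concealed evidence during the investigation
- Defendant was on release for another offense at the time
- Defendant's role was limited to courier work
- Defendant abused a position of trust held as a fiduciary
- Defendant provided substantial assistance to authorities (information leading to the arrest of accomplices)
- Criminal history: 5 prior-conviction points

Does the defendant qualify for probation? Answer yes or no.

Base offense level for tax evasion: 16.
§1 applies: 16 − 4 = 12.
§2 applies (level before this adjustment is 12 < 21, so +1): 12 + 1 = 13.
§4 applies: 13 − 2 = 11.
§6 applies: 11 + 2 = 13.
§7 applies: 13 + 1 = 14.
Final offense level: 14.
Criminal history: 5 prior points → Category 3 (3-5).
Level 14 falls in the 8-20 band.
Grid: Level 8-20 × Category 3 = 24-34 months.
Probation check: level 14 ≤ 25 and category 3 ≤ 4 → eligible.

Yes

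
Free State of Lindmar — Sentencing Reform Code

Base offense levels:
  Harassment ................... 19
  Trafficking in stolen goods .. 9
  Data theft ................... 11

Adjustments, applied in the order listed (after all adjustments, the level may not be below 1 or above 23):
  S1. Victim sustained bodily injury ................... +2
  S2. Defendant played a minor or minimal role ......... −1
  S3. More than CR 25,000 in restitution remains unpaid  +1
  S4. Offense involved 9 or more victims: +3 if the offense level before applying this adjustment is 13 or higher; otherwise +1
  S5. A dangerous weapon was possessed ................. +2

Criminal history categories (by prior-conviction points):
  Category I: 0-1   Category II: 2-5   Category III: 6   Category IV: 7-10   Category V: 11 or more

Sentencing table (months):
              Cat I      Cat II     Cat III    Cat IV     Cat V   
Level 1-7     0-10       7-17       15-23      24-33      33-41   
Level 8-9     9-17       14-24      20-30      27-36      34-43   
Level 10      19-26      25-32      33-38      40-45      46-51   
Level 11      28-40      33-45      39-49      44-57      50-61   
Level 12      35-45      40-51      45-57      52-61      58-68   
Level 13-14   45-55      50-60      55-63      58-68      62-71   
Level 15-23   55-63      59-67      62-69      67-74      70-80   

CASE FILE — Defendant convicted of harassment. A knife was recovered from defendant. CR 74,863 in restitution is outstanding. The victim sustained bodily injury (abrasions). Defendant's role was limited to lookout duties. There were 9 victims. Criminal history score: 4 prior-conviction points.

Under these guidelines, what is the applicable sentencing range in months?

59-67 months

Base offense level for harassment: 19.
S1 applies: 19 + 2 = 21.
S2 applies: 21 − 1 = 20.
S3 applies: 20 + 1 = 21.
S4 applies (level before this adjustment is 21 ≥ 13, so +3): 21 + 3 = 24.
S5 applies: 24 + 2 = 26.
Level 26 exceeds the maximum of 23; capped at 23.
Final offense level: 23.
Criminal history: 4 prior points → Category II (2-5).
Level 23 falls in the 15-23 band.
Grid: Level 15-23 × Category II = 59-67 months.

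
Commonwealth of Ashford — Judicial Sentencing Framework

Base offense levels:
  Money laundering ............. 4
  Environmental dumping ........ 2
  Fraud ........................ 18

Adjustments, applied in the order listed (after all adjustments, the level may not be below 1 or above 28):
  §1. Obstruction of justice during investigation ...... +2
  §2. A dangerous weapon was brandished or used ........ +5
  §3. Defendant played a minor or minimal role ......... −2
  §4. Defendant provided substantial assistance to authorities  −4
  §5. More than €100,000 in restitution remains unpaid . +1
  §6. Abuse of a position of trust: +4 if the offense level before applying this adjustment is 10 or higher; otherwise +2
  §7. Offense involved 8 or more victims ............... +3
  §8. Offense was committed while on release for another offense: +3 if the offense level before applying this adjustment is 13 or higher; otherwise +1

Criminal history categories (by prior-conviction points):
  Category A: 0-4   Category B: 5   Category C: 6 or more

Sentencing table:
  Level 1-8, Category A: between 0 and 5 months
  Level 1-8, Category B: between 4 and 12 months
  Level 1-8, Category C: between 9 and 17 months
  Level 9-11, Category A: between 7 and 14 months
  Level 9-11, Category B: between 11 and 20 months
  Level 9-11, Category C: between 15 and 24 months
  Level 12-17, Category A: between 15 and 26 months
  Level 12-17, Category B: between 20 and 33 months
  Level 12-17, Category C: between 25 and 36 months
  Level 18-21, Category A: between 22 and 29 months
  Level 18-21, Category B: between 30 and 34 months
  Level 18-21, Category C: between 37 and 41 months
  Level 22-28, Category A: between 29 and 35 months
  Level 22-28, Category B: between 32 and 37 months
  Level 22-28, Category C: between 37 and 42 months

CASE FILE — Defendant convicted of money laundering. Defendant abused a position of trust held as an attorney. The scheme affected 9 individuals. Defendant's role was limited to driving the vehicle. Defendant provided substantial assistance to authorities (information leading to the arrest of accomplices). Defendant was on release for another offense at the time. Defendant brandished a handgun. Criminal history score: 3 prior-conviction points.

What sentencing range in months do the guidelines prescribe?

7-14 months

Base offense level for money laundering: 4.
§1 does not apply.
§2 applies: 4 + 5 = 9.
§3 applies: 9 − 2 = 7.
§4 applies: 7 − 4 = 3.
§6 applies (level before this adjustment is 3 < 10, so +2): 3 + 2 = 5.
§7 applies: 5 + 3 = 8.
§8 applies (level before this adjustment is 8 < 13, so +1): 8 + 1 = 9.
Final offense level: 9.
Criminal history: 3 prior points → Category A (0-4).
Level 9 falls in the 9-11 band.
Grid: Level 9-11 × Category A = 7-14 months.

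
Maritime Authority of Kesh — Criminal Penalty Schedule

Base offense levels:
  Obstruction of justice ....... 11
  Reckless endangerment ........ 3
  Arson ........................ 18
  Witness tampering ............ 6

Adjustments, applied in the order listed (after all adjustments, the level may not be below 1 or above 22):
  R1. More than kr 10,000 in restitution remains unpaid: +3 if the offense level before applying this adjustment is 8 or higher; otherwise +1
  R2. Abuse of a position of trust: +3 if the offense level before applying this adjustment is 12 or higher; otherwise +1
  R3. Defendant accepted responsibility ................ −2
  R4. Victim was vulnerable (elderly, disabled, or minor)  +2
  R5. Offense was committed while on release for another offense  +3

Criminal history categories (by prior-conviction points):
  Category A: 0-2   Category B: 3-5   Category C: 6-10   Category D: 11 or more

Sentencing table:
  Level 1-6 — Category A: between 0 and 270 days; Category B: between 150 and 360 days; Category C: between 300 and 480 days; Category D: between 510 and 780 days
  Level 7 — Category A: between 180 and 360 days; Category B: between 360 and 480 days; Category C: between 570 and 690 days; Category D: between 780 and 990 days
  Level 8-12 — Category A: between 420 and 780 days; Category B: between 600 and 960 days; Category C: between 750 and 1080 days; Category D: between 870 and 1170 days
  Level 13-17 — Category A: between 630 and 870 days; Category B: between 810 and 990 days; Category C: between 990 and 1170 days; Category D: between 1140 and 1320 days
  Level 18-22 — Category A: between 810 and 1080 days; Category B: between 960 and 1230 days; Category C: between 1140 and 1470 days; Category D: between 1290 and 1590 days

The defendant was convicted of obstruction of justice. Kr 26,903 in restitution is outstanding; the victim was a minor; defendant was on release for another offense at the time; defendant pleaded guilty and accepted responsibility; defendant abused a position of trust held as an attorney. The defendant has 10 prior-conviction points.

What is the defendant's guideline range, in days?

1140-1470 days

Base offense level for obstruction of justice: 11.
R1 applies (level before this adjustment is 11 ≥ 8, so +3): 11 + 3 = 14.
R2 applies (level before this adjustment is 14 ≥ 12, so +3): 14 + 3 = 17.
R3 applies: 17 − 2 = 15.
R4 applies: 15 + 2 = 17.
R5 applies: 17 + 3 = 20.
Final offense level: 20.
Criminal history: 10 prior points → Category C (6-10).
Level 20 falls in the 18-22 band.
Grid: Level 18-22 × Category C = 1140-1470 days.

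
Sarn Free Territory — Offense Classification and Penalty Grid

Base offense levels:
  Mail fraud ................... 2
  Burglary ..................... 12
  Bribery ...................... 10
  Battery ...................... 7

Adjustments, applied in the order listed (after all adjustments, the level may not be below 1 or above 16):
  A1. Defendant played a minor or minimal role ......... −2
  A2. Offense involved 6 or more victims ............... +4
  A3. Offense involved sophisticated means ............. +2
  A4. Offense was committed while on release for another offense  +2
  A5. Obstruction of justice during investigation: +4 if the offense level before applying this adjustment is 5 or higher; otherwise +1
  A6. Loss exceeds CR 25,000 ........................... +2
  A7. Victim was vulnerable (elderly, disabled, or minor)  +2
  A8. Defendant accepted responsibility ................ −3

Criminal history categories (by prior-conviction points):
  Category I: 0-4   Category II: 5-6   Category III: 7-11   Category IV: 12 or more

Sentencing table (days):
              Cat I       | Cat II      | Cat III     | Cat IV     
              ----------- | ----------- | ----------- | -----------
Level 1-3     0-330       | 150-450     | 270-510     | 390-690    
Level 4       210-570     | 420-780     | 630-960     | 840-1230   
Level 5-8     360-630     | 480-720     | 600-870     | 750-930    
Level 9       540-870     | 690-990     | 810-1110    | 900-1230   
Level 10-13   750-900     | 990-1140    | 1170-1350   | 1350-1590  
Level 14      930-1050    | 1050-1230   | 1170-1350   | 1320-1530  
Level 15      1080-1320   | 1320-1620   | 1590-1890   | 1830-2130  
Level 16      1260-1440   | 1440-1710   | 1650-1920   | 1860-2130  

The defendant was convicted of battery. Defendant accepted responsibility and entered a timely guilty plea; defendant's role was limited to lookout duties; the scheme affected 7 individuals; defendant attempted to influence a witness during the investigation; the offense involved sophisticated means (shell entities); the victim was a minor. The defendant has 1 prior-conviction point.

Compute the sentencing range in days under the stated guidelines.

Base offense level for battery: 7.
A1 applies: 7 − 2 = 5.
A2 applies: 5 + 4 = 9.
A3 applies: 9 + 2 = 11.
A5 applies (level before this adjustment is 11 ≥ 5, so +4): 11 + 4 = 15.
A7 applies: 15 + 2 = 17.
A8 applies: 17 − 3 = 14.
Final offense level: 14.
Criminal history: 1 prior point → Category I (0-4).
Level 14 falls in the 14 band.
Grid: Level 14 × Category I = 930-1050 days.

930-1050 days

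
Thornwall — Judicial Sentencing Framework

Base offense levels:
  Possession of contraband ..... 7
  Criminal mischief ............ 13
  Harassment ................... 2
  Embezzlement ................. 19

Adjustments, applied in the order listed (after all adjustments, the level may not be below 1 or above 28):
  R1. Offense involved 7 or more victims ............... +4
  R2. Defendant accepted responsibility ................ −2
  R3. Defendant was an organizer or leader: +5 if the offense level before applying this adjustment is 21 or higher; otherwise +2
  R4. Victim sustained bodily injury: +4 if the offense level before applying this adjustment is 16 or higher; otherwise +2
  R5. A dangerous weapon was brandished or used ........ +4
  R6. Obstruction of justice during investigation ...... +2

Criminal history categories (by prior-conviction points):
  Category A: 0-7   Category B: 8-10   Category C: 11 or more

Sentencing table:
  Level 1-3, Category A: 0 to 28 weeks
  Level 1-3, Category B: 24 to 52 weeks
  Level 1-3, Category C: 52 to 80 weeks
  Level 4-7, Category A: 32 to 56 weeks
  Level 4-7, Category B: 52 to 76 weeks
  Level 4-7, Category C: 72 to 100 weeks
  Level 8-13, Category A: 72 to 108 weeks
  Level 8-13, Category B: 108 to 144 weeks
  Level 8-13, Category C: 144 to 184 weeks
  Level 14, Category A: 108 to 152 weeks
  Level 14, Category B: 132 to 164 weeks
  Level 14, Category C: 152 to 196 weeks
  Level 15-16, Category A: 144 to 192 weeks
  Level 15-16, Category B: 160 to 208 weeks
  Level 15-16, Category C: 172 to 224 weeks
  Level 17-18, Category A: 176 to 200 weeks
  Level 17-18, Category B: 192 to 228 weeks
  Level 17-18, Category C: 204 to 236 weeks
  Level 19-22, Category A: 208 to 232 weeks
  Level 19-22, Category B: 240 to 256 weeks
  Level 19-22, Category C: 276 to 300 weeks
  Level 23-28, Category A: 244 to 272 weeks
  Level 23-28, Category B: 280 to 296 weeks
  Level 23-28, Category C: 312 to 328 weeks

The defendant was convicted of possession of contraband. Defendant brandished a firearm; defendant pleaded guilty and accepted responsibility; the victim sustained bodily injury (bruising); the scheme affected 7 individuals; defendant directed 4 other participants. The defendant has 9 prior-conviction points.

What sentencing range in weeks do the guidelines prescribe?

Base offense level for possession of contraband: 7.
R1 applies: 7 + 4 = 11.
R2 applies: 11 − 2 = 9.
R3 applies (level before this adjustment is 9 < 21, so +2): 9 + 2 = 11.
R4 applies (level before this adjustment is 11 < 16, so +2): 11 + 2 = 13.
R5 applies: 13 + 4 = 17.
Final offense level: 17.
Criminal history: 9 prior points → Category B (8-10).
Level 17 falls in the 17-18 band.
Grid: Level 17-18 × Category B = 192-228 weeks.

192-228 weeks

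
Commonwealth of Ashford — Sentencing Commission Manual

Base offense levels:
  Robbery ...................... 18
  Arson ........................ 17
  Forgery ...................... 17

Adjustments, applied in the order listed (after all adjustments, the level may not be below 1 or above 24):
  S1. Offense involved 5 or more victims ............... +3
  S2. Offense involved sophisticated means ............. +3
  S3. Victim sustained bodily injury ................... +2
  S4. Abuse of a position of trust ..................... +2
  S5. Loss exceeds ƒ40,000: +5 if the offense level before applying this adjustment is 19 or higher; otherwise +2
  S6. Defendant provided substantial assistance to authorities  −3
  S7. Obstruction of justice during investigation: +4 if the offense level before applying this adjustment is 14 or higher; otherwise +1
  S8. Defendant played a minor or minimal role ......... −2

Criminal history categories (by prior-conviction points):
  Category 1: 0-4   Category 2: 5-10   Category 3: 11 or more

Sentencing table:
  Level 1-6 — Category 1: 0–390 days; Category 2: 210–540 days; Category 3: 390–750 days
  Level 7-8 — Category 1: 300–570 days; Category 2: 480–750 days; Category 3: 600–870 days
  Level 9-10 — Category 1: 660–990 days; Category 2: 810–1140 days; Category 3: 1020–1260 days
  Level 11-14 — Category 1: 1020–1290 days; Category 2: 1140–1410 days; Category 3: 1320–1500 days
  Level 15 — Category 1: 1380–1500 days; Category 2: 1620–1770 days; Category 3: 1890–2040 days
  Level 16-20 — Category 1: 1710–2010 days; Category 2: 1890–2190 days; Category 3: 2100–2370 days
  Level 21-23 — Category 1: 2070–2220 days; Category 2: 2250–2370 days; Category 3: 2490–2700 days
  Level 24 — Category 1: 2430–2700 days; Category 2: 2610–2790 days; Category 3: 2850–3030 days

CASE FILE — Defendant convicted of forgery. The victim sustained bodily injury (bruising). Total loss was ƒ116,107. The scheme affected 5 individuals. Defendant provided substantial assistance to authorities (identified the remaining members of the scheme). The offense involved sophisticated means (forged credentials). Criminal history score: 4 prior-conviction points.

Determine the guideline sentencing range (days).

Base offense level for forgery: 17.
S1 applies: 17 + 3 = 20.
S2 applies: 20 + 3 = 23.
S3 applies: 23 + 2 = 25.
S4 does not apply.
S5 applies (level before this adjustment is 25 ≥ 19, so +5): 25 + 5 = 30.
S6 applies: 30 − 3 = 27.
S7 does not apply.
S8 does not apply.
Level 27 exceeds the maximum of 24; capped at 24.
Final offense level: 24.
Criminal history: 4 prior points → Category 1 (0-4).
Level 24 falls in the 24 band.
Grid: Level 24 × Category 1 = 2430-2700 days.

2430-2700 days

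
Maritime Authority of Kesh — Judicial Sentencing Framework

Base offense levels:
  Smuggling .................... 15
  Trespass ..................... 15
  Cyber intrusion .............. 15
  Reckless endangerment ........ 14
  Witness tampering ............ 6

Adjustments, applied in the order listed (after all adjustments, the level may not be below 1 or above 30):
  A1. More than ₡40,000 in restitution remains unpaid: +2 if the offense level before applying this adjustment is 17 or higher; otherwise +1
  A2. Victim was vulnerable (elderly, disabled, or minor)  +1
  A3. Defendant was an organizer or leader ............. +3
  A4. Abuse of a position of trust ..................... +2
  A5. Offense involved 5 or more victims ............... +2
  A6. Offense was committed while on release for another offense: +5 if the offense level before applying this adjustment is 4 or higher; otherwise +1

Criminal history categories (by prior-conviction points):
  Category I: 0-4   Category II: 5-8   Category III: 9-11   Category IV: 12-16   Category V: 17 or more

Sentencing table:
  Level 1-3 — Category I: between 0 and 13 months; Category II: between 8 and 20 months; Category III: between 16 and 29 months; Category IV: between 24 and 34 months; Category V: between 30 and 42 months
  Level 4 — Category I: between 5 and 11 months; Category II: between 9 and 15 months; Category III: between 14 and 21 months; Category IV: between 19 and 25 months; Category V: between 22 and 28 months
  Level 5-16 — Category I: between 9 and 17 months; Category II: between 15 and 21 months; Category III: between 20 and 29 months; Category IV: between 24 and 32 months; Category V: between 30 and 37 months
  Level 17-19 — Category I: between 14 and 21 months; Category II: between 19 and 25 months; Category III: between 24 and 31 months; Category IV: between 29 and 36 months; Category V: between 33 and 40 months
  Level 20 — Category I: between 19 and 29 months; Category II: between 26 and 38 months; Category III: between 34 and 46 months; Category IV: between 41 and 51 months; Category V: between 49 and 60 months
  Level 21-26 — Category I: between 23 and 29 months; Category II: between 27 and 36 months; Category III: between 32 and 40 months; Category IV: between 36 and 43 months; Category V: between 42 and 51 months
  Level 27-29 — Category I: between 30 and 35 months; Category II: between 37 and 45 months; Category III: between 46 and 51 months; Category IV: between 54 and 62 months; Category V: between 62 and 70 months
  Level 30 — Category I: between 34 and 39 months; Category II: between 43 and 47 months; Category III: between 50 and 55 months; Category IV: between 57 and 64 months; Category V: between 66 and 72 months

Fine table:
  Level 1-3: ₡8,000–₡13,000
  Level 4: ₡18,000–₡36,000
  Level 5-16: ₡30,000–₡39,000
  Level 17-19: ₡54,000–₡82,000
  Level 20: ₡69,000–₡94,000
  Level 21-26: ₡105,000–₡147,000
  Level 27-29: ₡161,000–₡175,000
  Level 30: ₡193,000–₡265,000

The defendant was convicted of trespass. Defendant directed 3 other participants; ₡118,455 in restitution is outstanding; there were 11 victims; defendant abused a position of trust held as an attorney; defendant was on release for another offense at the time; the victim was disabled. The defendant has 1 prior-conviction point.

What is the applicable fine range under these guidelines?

₡161,000–₡175,000

Base offense level for trespass: 15.
A1 applies (level before this adjustment is 15 < 17, so +1): 15 + 1 = 16.
A2 applies: 16 + 1 = 17.
A3 applies: 17 + 3 = 20.
A4 applies: 20 + 2 = 22.
A5 applies: 22 + 2 = 24.
A6 applies (level before this adjustment is 24 ≥ 4, so +5): 24 + 5 = 29.
Final offense level: 29.
Level 29 falls in the 27-29 band.
Fine table: Level 27-29 → ₡161,000–₡175,000.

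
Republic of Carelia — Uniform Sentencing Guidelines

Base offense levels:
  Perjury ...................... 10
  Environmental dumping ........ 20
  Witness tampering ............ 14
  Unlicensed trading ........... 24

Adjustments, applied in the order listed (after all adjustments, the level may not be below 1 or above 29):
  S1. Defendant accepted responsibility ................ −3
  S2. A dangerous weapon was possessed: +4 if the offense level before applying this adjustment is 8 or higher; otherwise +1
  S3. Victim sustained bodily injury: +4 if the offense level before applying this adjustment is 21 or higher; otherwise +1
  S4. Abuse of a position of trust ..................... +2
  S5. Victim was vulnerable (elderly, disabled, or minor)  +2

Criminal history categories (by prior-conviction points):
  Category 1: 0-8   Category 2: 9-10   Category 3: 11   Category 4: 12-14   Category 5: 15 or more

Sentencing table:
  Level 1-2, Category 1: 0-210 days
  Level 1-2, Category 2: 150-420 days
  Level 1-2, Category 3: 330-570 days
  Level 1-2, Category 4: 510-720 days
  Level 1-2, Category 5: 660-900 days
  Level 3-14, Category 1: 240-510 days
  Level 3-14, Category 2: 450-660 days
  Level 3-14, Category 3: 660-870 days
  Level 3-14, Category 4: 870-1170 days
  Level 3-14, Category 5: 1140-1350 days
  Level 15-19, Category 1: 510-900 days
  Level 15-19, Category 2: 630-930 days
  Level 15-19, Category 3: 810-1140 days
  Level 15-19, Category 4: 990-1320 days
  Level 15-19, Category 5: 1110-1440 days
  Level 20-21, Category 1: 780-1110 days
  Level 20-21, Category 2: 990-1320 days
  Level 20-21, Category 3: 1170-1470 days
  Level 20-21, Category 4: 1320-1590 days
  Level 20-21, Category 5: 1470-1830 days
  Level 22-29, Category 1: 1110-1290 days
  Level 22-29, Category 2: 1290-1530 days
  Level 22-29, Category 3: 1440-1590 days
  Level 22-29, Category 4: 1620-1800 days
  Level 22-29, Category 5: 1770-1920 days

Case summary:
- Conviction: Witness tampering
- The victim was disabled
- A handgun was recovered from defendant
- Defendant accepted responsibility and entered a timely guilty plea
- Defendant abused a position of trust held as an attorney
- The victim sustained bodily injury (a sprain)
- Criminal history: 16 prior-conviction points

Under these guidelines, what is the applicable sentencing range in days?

Base offense level for witness tampering: 14.
S1 applies: 14 − 3 = 11.
S2 applies (level before this adjustment is 11 ≥ 8, so +4): 11 + 4 = 15.
S3 applies (level before this adjustment is 15 < 21, so +1): 15 + 1 = 16.
S4 applies: 16 + 2 = 18.
S5 applies: 18 + 2 = 20.
Final offense level: 20.
Criminal history: 16 prior points → Category 5 (15+).
Level 20 falls in the 20-21 band.
Grid: Level 20-21 × Category 5 = 1470-1830 days.

1470-1830 days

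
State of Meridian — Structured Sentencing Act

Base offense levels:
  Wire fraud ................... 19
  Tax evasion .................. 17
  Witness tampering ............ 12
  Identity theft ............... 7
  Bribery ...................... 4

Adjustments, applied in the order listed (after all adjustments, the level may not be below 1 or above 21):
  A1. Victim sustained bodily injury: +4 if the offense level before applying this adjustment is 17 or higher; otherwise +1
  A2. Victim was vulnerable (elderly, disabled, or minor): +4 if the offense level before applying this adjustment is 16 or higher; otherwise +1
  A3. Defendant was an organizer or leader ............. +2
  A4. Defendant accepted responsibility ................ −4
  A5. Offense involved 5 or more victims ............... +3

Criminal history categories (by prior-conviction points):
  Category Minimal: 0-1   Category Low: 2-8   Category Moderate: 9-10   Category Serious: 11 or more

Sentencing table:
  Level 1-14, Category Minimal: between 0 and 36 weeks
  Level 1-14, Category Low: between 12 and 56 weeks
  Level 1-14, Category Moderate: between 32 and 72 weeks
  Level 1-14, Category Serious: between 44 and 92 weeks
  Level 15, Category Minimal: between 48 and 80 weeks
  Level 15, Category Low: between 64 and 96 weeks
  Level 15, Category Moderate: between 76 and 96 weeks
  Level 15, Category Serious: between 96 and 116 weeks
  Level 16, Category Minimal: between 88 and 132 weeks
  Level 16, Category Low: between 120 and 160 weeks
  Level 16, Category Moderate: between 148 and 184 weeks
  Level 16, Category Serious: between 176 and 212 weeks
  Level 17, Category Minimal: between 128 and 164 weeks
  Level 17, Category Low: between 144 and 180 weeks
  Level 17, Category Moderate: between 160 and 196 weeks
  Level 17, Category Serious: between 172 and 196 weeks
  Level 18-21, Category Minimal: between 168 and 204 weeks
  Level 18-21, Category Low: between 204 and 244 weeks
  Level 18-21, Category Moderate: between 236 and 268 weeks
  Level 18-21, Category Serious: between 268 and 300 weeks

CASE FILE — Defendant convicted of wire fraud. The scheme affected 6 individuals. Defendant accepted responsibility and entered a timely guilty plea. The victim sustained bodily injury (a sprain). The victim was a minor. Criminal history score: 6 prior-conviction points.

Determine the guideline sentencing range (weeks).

204-244 weeks

Base offense level for wire fraud: 19.
A1 applies (level before this adjustment is 19 ≥ 17, so +4): 19 + 4 = 23.
A2 applies (level before this adjustment is 23 ≥ 16, so +4): 23 + 4 = 27.
A4 applies: 27 − 4 = 23.
A5 applies: 23 + 3 = 26.
Level 26 exceeds the maximum of 21; capped at 21.
Final offense level: 21.
Criminal history: 6 prior points → Category Low (2-8).
Level 21 falls in the 18-21 band.
Grid: Level 18-21 × Category Low = 204-244 weeks.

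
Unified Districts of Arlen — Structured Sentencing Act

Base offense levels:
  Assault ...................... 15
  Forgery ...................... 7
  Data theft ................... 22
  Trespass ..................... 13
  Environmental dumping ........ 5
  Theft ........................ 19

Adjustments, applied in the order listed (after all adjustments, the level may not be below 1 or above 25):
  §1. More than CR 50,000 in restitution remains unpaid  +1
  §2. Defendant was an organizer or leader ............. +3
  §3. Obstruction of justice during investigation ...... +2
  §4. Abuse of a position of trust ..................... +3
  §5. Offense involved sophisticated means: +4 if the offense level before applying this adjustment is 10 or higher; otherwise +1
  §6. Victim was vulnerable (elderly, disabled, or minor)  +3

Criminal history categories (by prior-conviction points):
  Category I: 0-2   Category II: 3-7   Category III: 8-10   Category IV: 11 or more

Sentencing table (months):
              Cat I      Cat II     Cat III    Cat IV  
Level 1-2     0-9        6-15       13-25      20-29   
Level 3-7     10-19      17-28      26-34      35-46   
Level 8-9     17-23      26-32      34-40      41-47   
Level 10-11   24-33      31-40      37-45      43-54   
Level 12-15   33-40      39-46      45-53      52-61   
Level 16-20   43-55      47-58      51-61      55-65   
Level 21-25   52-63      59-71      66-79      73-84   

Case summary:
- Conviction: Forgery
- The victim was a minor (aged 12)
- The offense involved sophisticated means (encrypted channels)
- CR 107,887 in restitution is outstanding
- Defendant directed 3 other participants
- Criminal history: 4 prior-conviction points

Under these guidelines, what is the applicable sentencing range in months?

Base offense level for forgery: 7.
§1 applies: 7 + 1 = 8.
§2 applies: 8 + 3 = 11.
§4 does not apply.
§5 applies (level before this adjustment is 11 ≥ 10, so +4): 11 + 4 = 15.
§6 applies: 15 + 3 = 18.
Final offense level: 18.
Criminal history: 4 prior points → Category II (3-7).
Level 18 falls in the 16-20 band.
Grid: Level 16-20 × Category II = 47-58 months.

47-58 months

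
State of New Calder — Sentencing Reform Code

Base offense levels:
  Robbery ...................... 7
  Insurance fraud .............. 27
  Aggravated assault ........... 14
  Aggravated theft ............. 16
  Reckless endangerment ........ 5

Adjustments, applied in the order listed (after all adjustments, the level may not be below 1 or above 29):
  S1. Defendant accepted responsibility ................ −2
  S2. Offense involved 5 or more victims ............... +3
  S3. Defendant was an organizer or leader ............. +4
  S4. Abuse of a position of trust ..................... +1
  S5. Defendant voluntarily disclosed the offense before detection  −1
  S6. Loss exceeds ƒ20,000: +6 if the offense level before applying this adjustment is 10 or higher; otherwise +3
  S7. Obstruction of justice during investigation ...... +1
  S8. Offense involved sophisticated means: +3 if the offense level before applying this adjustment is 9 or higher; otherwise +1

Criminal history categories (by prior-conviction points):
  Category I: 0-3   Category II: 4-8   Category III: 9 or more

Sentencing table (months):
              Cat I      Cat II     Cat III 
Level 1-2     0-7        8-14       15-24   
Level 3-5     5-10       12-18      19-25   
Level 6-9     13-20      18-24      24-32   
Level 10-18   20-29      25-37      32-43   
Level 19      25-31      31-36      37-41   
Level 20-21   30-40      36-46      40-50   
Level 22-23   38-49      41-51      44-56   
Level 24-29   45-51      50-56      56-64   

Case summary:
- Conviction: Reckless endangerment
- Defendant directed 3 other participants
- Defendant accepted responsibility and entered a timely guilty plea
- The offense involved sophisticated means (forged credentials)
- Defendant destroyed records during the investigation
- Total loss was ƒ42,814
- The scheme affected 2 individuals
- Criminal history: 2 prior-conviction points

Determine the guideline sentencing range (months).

20-29 months

Base offense level for reckless endangerment: 5.
S1 applies: 5 − 2 = 3.
S3 applies: 3 + 4 = 7.
S4 does not apply.
S5 does not apply.
S6 applies (level before this adjustment is 7 < 10, so +3): 7 + 3 = 10.
S7 applies: 10 + 1 = 11.
S8 applies (level before this adjustment is 11 ≥ 9, so +3): 11 + 3 = 14.
Final offense level: 14.
Criminal history: 2 prior points → Category I (0-3).
Level 14 falls in the 10-18 band.
Grid: Level 10-18 × Category I = 20-29 months.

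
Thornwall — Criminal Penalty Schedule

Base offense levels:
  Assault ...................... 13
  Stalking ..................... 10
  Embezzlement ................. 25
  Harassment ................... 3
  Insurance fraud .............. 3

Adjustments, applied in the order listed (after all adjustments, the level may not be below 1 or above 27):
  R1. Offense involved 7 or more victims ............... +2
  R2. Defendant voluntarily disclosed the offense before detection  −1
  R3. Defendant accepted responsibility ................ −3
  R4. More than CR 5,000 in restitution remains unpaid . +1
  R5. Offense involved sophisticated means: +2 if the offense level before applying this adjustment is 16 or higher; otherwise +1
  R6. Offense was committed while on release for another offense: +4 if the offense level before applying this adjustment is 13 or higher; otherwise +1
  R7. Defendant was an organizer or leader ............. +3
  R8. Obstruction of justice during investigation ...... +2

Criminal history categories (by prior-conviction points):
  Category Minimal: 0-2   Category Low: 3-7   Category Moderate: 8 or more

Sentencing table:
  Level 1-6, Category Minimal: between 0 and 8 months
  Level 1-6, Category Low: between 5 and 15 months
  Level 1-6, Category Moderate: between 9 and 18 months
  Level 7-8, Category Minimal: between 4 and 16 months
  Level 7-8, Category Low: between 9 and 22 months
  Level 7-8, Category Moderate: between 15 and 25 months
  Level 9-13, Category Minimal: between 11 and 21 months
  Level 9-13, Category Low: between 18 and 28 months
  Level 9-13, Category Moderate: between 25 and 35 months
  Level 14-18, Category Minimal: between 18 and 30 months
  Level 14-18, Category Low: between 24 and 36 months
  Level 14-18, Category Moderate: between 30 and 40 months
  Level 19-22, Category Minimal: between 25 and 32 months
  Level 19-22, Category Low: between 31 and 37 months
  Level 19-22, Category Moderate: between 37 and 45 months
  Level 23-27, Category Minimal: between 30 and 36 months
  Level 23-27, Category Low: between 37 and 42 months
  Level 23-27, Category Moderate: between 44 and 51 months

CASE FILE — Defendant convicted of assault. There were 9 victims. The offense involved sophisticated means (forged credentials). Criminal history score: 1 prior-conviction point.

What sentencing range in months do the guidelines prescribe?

18-30 months

Base offense level for assault: 13.
R1 applies: 13 + 2 = 15.
R3 does not apply.
R4 does not apply.
R5 applies (level before this adjustment is 15 < 16, so +1): 15 + 1 = 16.
R8 does not apply.
Final offense level: 16.
Criminal history: 1 prior point → Category Minimal (0-2).
Level 16 falls in the 14-18 band.
Grid: Level 14-18 × Category Minimal = 18-30 months.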